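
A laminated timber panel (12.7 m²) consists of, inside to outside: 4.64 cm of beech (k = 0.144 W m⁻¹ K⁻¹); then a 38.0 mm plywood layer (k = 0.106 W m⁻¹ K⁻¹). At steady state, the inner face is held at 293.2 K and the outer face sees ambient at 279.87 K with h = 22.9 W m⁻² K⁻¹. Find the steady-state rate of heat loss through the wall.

Treat each layer as a resistance in series:
  R_beech = L/(kA) = 0.0464/(0.144·12.7) = 0.02537 K/W
  R_plywood = L/(kA) = 0.0380/(0.106·12.7) = 0.02823 K/W
  R_conv,out = 1/(hA) = 1/(22.9·12.7) = 0.003438 K/W
ΣR = 0.02537 + 0.02823 + 0.003438 = 0.05704 K/W
Q = ΔT/ΣR = (293.2 K − 279.87 K)/0.05704 = 234 W

Q = 234 W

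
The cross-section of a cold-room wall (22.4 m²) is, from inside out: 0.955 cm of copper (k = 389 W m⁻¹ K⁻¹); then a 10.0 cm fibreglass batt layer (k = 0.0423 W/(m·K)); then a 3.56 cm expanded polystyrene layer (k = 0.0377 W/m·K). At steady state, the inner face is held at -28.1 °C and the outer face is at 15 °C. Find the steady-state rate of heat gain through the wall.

Q = 292 W

Series thermal resistances, inner to outer:
  R_copper = L/(kA) = 0.00955/(389·22.4) = 1.096×10^-6 K/W
  R_fibreglass batt = L/(kA) = 0.100/(0.0423·22.4) = 0.1055 K/W
  R_expanded polystyrene = L/(kA) = 0.0356/(0.0377·22.4) = 0.04216 K/W
ΣR = 1.096×10^-6 + 0.1055 + 0.04216 = 0.1477 K/W
Q = ΔT/ΣR = (-28.1 °C − 15 °C)/0.1477 = -292 W
(Negative Q ⇒ heat flows inward; heat gain = 292 W.)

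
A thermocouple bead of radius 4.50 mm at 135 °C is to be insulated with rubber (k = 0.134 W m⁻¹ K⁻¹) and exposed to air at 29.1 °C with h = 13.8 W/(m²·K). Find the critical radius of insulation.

r_cr = 1.94 cm

For a sphere, r_cr = 2k_ins/h = 2·0.134/13.8 = 0.0194 m = 1.94 cm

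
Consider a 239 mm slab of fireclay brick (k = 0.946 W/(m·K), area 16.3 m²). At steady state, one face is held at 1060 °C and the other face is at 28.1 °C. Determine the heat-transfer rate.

Q = kA·ΔT/L = 0.946 × 16.3 × |1060 °C − 28.1 °C| / 0.239 = 66600 W

Q = 66.6 kW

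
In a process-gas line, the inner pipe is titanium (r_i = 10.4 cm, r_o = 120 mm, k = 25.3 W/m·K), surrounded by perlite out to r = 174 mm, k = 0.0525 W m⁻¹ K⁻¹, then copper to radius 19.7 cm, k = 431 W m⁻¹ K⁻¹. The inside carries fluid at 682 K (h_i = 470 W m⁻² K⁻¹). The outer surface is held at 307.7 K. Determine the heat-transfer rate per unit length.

Resistance network (inner→outer):
  R'_conv,in = 1/(2πr h) = 1/(2π·0.104·470) = 0.003256 m·K/W
  R'_titanium = ln(0.120/0.104)/(2πk) = 0.1431/(2π·25.3) = 9.002×10^-4 m·K/W
  R'_perlite = ln(0.174/0.120)/(2πk) = 0.3716/(2π·0.0525) = 1.126 m·K/W
  R'_copper = ln(0.197/0.174)/(2πk) = 0.1241/(2π·431) = 4.584×10^-5 m·K/W
ΣR = 0.003256 + 9.002×10^-4 + 1.126 + 4.584×10^-5 = 1.130 m·K/W
Q' = ΔT/ΣR = (682 K − 307.7 K)/1.130 = 331 W/m

Q' = 331 W/m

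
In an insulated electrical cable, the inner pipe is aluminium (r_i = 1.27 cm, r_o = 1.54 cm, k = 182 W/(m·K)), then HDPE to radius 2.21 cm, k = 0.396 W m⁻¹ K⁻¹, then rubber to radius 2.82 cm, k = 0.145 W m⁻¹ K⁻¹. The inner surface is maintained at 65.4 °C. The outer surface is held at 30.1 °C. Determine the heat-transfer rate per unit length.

Q' = 85.5 W/m

Resistance network (inner→outer):
  R'_aluminium = ln(0.0154/0.0127)/(2πk) = 0.1928/(2π·182) = 1.686×10^-4 m·K/W
  R'_HDPE = ln(0.0221/0.0154)/(2πk) = 0.3612/(2π·0.396) = 0.1452 m·K/W
  R'_rubber = ln(0.0282/0.0221)/(2πk) = 0.2437/(2π·0.145) = 0.2675 m·K/W
ΣR = 1.686×10^-4 + 0.1452 + 0.2675 = 0.4129 m·K/W
Q' = ΔT/ΣR = (65.4 °C − 30.1 °C)/0.4129 = 85.5 W/m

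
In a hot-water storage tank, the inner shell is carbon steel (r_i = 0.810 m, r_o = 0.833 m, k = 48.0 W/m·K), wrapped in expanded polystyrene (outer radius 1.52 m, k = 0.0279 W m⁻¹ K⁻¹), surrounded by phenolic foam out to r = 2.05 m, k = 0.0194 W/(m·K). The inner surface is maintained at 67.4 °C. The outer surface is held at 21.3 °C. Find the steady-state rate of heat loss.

Treat each layer as a resistance in series:
  R_carbon steel = (1/0.810 − 1/0.833)/(4πk) = 0.03409/(4π·48.0) = 5.651×10^-5 K/W
  R_expanded polystyrene = (1/0.833 − 1/1.52)/(4πk) = 0.5426/(4π·0.0279) = 1.548 K/W
  R_phenolic foam = (1/1.52 − 1/2.05)/(4πk) = 0.1701/(4π·0.0194) = 0.6977 K/W
ΣR = 5.651×10^-5 + 1.548 + 0.6977 = 2.246 K/W
Q = ΔT/ΣR = (67.4 °C − 21.3 °C)/2.246 = 20.5 W

Q = 20.5 W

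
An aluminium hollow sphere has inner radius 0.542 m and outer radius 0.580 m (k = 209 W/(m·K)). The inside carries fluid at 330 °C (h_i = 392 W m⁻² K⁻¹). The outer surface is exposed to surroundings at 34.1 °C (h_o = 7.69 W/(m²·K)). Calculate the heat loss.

Q = 9390 W

Treat each layer as a resistance in series:
  R_conv,in = 1/(4πr²h) = 1/(4π·0.542²·392) = 6.910×10^-4 K/W
  R_aluminium = (1/0.542 − 1/0.580)/(4πk) = 0.1209/(4π·209) = 4.603×10^-5 K/W
  R_conv,out = 1/(4πr²h) = 1/(4π·0.580²·7.69) = 0.03076 K/W
ΣR = 6.910×10^-4 + 4.603×10^-5 + 0.03076 = 0.03150 K/W
Q = ΔT/ΣR = (330 °C − 34.1 °C)/0.03150 = 9390 W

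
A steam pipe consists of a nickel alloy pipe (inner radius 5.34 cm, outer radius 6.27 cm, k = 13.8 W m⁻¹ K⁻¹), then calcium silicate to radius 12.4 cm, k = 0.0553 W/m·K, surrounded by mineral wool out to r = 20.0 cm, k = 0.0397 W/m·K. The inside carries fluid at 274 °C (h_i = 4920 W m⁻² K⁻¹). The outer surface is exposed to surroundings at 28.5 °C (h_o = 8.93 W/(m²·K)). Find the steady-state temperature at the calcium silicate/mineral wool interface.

T = 153 °C

Treat each layer as a resistance in series:
  R'_conv,in = 1/(2πr h) = 1/(2π·0.0534·4920) = 6.058×10^-4 m·K/W
  R'_nickel alloy = ln(0.0627/0.0534)/(2πk) = 0.1606/(2π·13.8) = 0.001852 m·K/W
  R'_calcium silicate = ln(0.124/0.0627)/(2πk) = 0.6819/(2π·0.0553) = 1.963 m·K/W
  R'_mineral wool = ln(0.200/0.124)/(2πk) = 0.4780/(2π·0.0397) = 1.916 m·K/W
  R'_conv,out = 1/(2πr h) = 1/(2π·0.200·8.93) = 0.08911 m·K/W
ΣR = 6.058×10^-4 + 0.001852 + 1.963 + 1.916 + 0.08911 = 3.971 m·K/W
Q' = ΔT/ΣR = (274 °C − 28.5 °C)/3.971 = 61.82 W/m
From the inner boundary to the calcium silicate/mineral wool interface, ΣR_partial = 1.965 m·K/W.
T_interface = T_in − Q'·ΣR_partial = 274 °C − (61.82)(1.965) = 153 °C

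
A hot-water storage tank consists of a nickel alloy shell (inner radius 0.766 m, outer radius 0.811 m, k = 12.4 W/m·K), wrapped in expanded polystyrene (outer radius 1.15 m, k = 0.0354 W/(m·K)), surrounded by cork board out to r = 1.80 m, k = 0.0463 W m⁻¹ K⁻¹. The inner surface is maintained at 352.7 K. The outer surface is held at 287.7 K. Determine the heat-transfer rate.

Resistance network (inner→outer):
  R_nickel alloy = (1/0.766 − 1/0.811)/(4πk) = 0.07244/(4π·12.4) = 4.649×10^-4 K/W
  R_expanded polystyrene = (1/0.811 − 1/1.15)/(4πk) = 0.3635/(4π·0.0354) = 0.8171 K/W
  R_cork board = (1/1.15 − 1/1.80)/(4πk) = 0.3140/(4π·0.0463) = 0.5397 K/W
ΣR = 4.649×10^-4 + 0.8171 + 0.5397 = 1.357 K/W
Q = ΔT/ΣR = (352.7 K − 287.7 K)/1.357 = 47.9 W

Q = 47.9 W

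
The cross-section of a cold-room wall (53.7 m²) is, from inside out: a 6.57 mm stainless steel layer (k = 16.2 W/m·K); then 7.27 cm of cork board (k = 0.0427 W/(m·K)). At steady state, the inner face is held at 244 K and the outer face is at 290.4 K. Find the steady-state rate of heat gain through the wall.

Q = 1460 W

Series thermal resistances, inner to outer:
  R_stainless steel = L/(kA) = 0.00657/(16.2·53.7) = 7.552×10^-6 K/W
  R_cork board = L/(kA) = 0.0727/(0.0427·53.7) = 0.03171 K/W
ΣR = 7.552×10^-6 + 0.03171 = 0.03172 K/W
Q = ΔT/ΣR = (244 K − 290.4 K)/0.03172 = -1460 W
(Negative Q ⇒ heat flows inward; heat gain = 1460 W.)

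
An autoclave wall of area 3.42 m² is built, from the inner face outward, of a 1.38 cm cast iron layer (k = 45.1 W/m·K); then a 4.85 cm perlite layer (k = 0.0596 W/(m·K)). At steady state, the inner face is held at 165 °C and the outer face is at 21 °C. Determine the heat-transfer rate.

Q = 605 W

Treat each layer as a resistance in series:
  R_cast iron = L/(kA) = 0.0138/(45.1·3.42) = 8.947×10^-5 K/W
  R_perlite = L/(kA) = 0.0485/(0.0596·3.42) = 0.2379 K/W
ΣR = 8.947×10^-5 + 0.2379 = 0.2380 K/W
Q = ΔT/ΣR = (165 °C − 21 °C)/0.2380 = 605 W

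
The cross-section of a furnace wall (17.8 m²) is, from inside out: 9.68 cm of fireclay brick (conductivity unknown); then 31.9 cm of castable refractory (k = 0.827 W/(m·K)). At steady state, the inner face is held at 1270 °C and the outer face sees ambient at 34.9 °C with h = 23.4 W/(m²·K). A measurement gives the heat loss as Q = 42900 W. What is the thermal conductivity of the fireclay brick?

k = 1.15 W/m·K

ΣR = ΔT/Q = |1270 − 34.9|/42900 = 0.02879 K/W
Known resistances:
  R_castable refractory = L/(kA) = 0.319/(0.827·17.8) = 0.02167 K/W
  R_conv,out = 1/(hA) = 1/(23.4·17.8) = 0.002401 K/W
R_fireclay brick = ΣR − ΣR_known = 0.02879 − 0.02407 = 0.004720 K/W
L/(kA) = 0.004720 ⇒ k = 0.0968/(0.004720·17.8) = 1.15 W/m·K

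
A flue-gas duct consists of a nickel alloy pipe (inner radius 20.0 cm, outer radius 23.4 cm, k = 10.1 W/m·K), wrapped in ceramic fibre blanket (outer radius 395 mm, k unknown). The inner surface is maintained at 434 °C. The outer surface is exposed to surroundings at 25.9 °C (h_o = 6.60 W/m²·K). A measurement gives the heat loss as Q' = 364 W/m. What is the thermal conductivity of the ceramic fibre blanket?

ΣR = ΔT/Q' = |434 − 25.9|/364 = 1.121 m·K/W
Known resistances:
  R'_nickel alloy = ln(0.234/0.200)/(2πk) = 0.1570/(2π·10.1) = 0.002474 m·K/W
  R'_conv,out = 1/(2πr h) = 1/(2π·0.395·6.60) = 0.06105 m·K/W
R_ceramic fibre blanket = ΣR − ΣR_known = 1.121 − 0.06352 = 1.057 m·K/W
ln(r₂/r₁)/(2πk) = 1.057 ⇒ k = 0.5236/(2π·1.057) = 0.0788 W/m·K

k = 0.0788 W/m·K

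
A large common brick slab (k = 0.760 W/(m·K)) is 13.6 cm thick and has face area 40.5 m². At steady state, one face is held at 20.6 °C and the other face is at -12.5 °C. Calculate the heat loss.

Q = 7.49 kW

Q = kA·ΔT/L = 0.760 × 40.5 × |20.6 °C − -12.5 °C| / 0.136 = 7490 W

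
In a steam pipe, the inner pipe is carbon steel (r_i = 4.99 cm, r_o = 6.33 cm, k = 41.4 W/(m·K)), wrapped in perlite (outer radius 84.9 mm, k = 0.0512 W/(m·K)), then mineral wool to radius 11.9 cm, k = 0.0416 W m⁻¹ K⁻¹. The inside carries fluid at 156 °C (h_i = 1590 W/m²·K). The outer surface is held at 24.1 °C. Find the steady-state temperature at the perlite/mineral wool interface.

T = 101 °C

Series thermal resistances, inner to outer:
  R'_conv,in = 1/(2πr h) = 1/(2π·0.0499·1590) = 0.002006 m·K/W
  R'_carbon steel = ln(0.0633/0.0499)/(2πk) = 0.2379/(2π·41.4) = 9.144×10^-4 m·K/W
  R'_perlite = ln(0.0849/0.0633)/(2πk) = 0.2936/(2π·0.0512) = 0.9126 m·K/W
  R'_mineral wool = ln(0.119/0.0849)/(2πk) = 0.3376/(2π·0.0416) = 1.292 m·K/W
ΣR = 0.002006 + 9.144×10^-4 + 0.9126 + 1.292 = 2.208 m·K/W
Q' = ΔT/ΣR = (156 °C − 24.1 °C)/2.208 = 59.74 W/m
From the inner boundary to the perlite/mineral wool interface, ΣR_partial = 0.9155 m·K/W.
T_interface = T_in − Q'·ΣR_partial = 156 °C − (59.74)(0.9155) = 101 °C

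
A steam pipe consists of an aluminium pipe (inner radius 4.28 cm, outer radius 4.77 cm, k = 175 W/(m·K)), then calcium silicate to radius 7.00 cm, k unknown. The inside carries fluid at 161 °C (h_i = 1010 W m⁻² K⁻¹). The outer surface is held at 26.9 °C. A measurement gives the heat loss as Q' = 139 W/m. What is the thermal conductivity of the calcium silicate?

ΣR = ΔT/Q' = |161 − 26.9|/139 = 0.9647 m·K/W
Known resistances:
  R'_conv,in = 1/(2πr h) = 1/(2π·0.0428·1010) = 0.003682 m·K/W
  R'_aluminium = ln(0.0477/0.0428)/(2πk) = 0.1084/(2π·175) = 9.858×10^-5 m·K/W
R_calcium silicate = ΣR − ΣR_known = 0.9647 − 0.003781 = 0.9609 m·K/W
ln(r₂/r₁)/(2πk) = 0.9609 ⇒ k = 0.3836/(2π·0.9609) = 0.0635 W/m·K

k = 0.0635 W/m·K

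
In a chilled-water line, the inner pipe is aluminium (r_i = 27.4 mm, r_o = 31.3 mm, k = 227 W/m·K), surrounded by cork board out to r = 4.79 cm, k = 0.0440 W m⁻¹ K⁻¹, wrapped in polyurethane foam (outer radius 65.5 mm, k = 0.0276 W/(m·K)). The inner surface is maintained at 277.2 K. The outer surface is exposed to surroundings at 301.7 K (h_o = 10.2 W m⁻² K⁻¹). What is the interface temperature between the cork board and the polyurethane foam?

T = 287.7 K

Resistance network (inner→outer):
  R'_aluminium = ln(0.0313/0.0274)/(2πk) = 0.1331/(2π·227) = 9.330×10^-5 m·K/W
  R'_cork board = ln(0.0479/0.0313)/(2πk) = 0.4255/(2π·0.0440) = 1.539 m·K/W
  R'_polyurethane foam = ln(0.0655/0.0479)/(2πk) = 0.3129/(2π·0.0276) = 1.805 m·K/W
  R'_conv,out = 1/(2πr h) = 1/(2π·0.0655·10.2) = 0.2382 m·K/W
ΣR = 9.330×10^-5 + 1.539 + 1.805 + 0.2382 = 3.582 m·K/W
Q' = ΔT/ΣR = (277.2 K − 301.7 K)/3.582 = -6.840 W/m
From the inner boundary to the cork board/polyurethane foam interface, ΣR_partial = 1.539 m·K/W.
T_interface = T_in − Q'·ΣR_partial = 277.2 K − (-6.840)(1.539) = 287.7 K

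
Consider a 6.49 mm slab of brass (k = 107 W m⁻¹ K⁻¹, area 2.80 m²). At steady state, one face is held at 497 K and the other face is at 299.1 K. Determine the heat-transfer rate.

Q = kA·ΔT/L = 107 × 2.80 × |497 K − 299.1 K| / 0.00649 = 9.14×10^6 W

Q = 9140 kW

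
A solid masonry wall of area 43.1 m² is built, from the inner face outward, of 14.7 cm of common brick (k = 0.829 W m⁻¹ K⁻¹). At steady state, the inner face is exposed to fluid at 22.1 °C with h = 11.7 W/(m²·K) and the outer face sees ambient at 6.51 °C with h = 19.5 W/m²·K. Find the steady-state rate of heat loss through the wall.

Resistance network (inner→outer):
  R_conv,in = 1/(hA) = 1/(11.7·43.1) = 0.001983 K/W
  R_common brick = L/(kA) = 0.147/(0.829·43.1) = 0.004114 K/W
  R_conv,out = 1/(hA) = 1/(19.5·43.1) = 0.001190 K/W
ΣR = 0.001983 + 0.004114 + 0.001190 = 0.007287 K/W
Q = ΔT/ΣR = (22.1 °C − 6.51 °C)/0.007287 = 2140 W

Q = 2.14 kW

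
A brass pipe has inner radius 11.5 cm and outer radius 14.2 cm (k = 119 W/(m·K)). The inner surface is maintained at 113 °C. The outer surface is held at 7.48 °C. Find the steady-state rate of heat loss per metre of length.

Q' = 2πk·ΔT/ln(r₂/r₁) = 2π × 119 × 105.52 / ln(0.142/0.115) = 3.74×10^5 W/m

Q' = 374 kW/m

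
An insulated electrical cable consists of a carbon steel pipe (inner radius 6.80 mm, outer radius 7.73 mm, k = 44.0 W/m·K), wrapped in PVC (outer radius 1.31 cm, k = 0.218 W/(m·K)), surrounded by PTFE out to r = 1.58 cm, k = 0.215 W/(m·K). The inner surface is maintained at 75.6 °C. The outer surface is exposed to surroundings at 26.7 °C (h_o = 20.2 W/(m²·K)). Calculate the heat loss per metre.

Resistance network (inner→outer):
  R'_carbon steel = ln(0.00773/0.00680)/(2πk) = 0.1282/(2π·44.0) = 4.637×10^-4 m·K/W
  R'_PVC = ln(0.0131/0.00773)/(2πk) = 0.5275/(2π·0.218) = 0.3851 m·K/W
  R'_PTFE = ln(0.0158/0.0131)/(2πk) = 0.1874/(2π·0.215) = 0.1387 m·K/W
  R'_conv,out = 1/(2πr h) = 1/(2π·0.0158·20.2) = 0.4987 m·K/W
ΣR = 4.637×10^-4 + 0.3851 + 0.1387 + 0.4987 = 1.023 m·K/W
Q' = ΔT/ΣR = (75.6 °C − 26.7 °C)/1.023 = 47.8 W/m

Q' = 47.8 W/m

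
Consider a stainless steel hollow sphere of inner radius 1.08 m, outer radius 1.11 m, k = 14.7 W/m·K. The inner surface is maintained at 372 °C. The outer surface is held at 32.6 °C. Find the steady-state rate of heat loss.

Q = 4πk·ΔT/(1/r₁ − 1/r₂) = 4π × 14.7 × 339.4 / (1/1.08 − 1/1.11) = 2.51×10^6 W

Q = 2510 kW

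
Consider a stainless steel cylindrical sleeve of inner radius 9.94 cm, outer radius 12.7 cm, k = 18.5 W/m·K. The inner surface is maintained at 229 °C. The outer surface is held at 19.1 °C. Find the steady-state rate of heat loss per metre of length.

Q' = 99600 W/m

Q' = 2πk·ΔT/ln(r₂/r₁) = 2π × 18.5 × 209.9 / ln(0.127/0.0994) = 99600 W/m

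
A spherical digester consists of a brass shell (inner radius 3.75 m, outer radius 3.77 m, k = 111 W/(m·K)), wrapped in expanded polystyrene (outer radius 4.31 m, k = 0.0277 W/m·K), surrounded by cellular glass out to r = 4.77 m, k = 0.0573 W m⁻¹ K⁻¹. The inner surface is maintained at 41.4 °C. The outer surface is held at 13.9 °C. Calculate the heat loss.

Q = 217 W

Resistance network (inner→outer):
  R_brass = (1/3.75 − 1/3.77)/(4πk) = 0.001415/(4π·111) = 1.014×10^-6 K/W
  R_expanded polystyrene = (1/3.77 − 1/4.31)/(4πk) = 0.03323/(4π·0.0277) = 0.09547 K/W
  R_cellular glass = (1/4.31 − 1/4.77)/(4πk) = 0.02237/(4π·0.0573) = 0.03107 K/W
ΣR = 1.014×10^-6 + 0.09547 + 0.03107 = 0.1265 K/W
Q = ΔT/ΣR = (41.4 °C − 13.9 °C)/0.1265 = 217 W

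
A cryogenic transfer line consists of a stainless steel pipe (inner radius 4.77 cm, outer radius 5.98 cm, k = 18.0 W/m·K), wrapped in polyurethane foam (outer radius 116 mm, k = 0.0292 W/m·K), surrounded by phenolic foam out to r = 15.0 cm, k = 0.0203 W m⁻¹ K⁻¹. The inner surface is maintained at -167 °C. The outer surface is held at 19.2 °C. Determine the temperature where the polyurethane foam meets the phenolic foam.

Treat each layer as a resistance in series:
  R'_stainless steel = ln(0.0598/0.0477)/(2πk) = 0.2261/(2π·18.0) = 0.001999 m·K/W
  R'_polyurethane foam = ln(0.116/0.0598)/(2πk) = 0.6626/(2π·0.0292) = 3.611 m·K/W
  R'_phenolic foam = ln(0.150/0.116)/(2πk) = 0.2570/(2π·0.0203) = 2.015 m·K/W
ΣR = 0.001999 + 3.611 + 2.015 = 5.628 m·K/W
Q' = ΔT/ΣR = (-167 °C − 19.2 °C)/5.628 = -33.08 W/m
From the inner boundary to the polyurethane foam/phenolic foam interface, ΣR_partial = 3.613 m·K/W.
T_interface = T_in − Q'·ΣR_partial = -167 °C − (-33.08)(3.613) = -47.5 °C

T = -47.5 °C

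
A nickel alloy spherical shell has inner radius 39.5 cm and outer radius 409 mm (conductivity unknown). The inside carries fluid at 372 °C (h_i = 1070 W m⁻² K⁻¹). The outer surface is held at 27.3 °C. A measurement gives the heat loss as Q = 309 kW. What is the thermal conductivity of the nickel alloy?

k = 10.8 W/m·K

ΣR = ΔT/Q = |372 − 27.3|/3.09×10^5 = 0.001116 K/W
Known resistances:
  R_conv,in = 1/(4πr²h) = 1/(4π·0.395²·1070) = 4.767×10^-4 K/W
R_nickel alloy = ΣR − ΣR_known = 0.001116 − 4.767×10^-4 = 6.393×10^-4 K/W
(1/r₁−1/r₂)/(4πk) = 6.393×10^-4 ⇒ k = 0.08666/(4π·6.393×10^-4) = 10.8 W/m·K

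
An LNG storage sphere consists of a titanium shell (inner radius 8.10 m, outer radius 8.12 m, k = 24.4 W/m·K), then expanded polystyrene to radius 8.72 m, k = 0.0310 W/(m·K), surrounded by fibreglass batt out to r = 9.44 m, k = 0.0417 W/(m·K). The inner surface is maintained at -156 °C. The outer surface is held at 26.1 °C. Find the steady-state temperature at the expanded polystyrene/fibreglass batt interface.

T = -53.0 °C

Treat each layer as a resistance in series:
  R_titanium = (1/8.10 − 1/8.12)/(4πk) = 3.041×10^-4/(4π·24.4) = 9.917×10^-7 K/W
  R_expanded polystyrene = (1/8.12 − 1/8.72)/(4πk) = 0.008474/(4π·0.0310) = 0.02175 K/W
  R_fibreglass batt = (1/8.72 − 1/9.44)/(4πk) = 0.008747/(4π·0.0417) = 0.01669 K/W
ΣR = 9.917×10^-7 + 0.02175 + 0.01669 = 0.03844 K/W
Q = ΔT/ΣR = (-156 °C − 26.1 °C)/0.03844 = -4737 W
From the inner boundary to the expanded polystyrene/fibreglass batt interface, ΣR_partial = 0.02175 K/W.
T_interface = T_in − Q·ΣR_partial = -156 °C − (-4737)(0.02175) = -53.0 °C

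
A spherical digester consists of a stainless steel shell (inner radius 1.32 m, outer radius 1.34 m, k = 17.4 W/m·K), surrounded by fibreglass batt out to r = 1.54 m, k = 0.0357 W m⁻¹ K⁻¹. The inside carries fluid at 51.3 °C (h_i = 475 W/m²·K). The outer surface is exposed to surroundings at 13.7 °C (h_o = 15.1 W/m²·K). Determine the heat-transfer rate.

Q = 172 W

Resistance network (inner→outer):
  R_conv,in = 1/(4πr²h) = 1/(4π·1.32²·475) = 9.615×10^-5 K/W
  R_stainless steel = (1/1.32 − 1/1.34)/(4πk) = 0.01131/(4π·17.4) = 5.171×10^-5 K/W
  R_fibreglass batt = (1/1.34 − 1/1.54)/(4πk) = 0.09692/(4π·0.0357) = 0.2160 K/W
  R_conv,out = 1/(4πr²h) = 1/(4π·1.54²·15.1) = 0.002222 K/W
ΣR = 9.615×10^-5 + 5.171×10^-5 + 0.2160 + 0.002222 = 0.2184 K/W
Q = ΔT/ΣR = (51.3 °C − 13.7 °C)/0.2184 = 172 W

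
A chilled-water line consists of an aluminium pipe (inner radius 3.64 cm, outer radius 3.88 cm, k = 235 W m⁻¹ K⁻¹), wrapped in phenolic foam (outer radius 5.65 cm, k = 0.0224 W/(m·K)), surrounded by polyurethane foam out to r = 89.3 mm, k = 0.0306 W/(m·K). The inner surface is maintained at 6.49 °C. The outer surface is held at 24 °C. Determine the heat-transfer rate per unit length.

Series thermal resistances, inner to outer:
  R'_aluminium = ln(0.0388/0.0364)/(2πk) = 0.06385/(2π·235) = 4.324×10^-5 m·K/W
  R'_phenolic foam = ln(0.0565/0.0388)/(2πk) = 0.3758/(2π·0.0224) = 2.670 m·K/W
  R'_polyurethane foam = ln(0.0893/0.0565)/(2πk) = 0.4578/(2π·0.0306) = 2.381 m·K/W
ΣR = 4.324×10^-5 + 2.670 + 2.381 = 5.051 m·K/W
Q' = ΔT/ΣR = (6.49 °C − 24 °C)/5.051 = -3.47 W/m
(Negative Q' ⇒ heat flows inward; heat gain = 3.47 W/m.)

Q' = 3.47 W/m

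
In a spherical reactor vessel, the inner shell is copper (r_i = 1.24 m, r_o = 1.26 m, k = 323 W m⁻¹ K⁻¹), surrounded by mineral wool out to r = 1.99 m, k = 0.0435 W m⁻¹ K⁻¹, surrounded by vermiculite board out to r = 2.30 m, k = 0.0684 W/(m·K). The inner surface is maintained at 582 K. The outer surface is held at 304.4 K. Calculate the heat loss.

Q = 454 W

Resistance network (inner→outer):
  R_copper = (1/1.24 − 1/1.26)/(4πk) = 0.01280/(4π·323) = 3.154×10^-6 K/W
  R_mineral wool = (1/1.26 − 1/1.99)/(4πk) = 0.2911/(4π·0.0435) = 0.5326 K/W
  R_vermiculite board = (1/1.99 − 1/2.30)/(4πk) = 0.06773/(4π·0.0684) = 0.07880 K/W
ΣR = 3.154×10^-6 + 0.5326 + 0.07880 = 0.6114 K/W
Q = ΔT/ΣR = (582 K − 304.4 K)/0.6114 = 454 W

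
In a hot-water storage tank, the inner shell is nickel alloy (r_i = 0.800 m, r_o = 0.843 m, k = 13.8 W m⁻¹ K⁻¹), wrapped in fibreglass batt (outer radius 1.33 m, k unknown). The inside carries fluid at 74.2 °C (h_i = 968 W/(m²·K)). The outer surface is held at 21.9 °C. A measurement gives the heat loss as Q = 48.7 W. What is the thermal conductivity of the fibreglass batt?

k = 0.0322 W/m·K

ΣR = ΔT/Q = |74.2 − 21.9|/48.7 = 1.074 K/W
Known resistances:
  R_conv,in = 1/(4πr²h) = 1/(4π·0.800²·968) = 1.285×10^-4 K/W
  R_nickel alloy = (1/0.800 − 1/0.843)/(4πk) = 0.06376/(4π·13.8) = 3.677×10^-4 K/W
R_fibreglass batt = ΣR − ΣR_known = 1.074 − 4.962×10^-4 = 1.074 K/W
(1/r₁−1/r₂)/(4πk) = 1.074 ⇒ k = 0.4344/(4π·1.074) = 0.0322 W/m·K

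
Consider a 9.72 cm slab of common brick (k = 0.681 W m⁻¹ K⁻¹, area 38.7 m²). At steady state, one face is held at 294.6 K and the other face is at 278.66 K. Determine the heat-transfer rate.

Q = kA·ΔT/L = 0.681 × 38.7 × |294.6 K − 278.66 K| / 0.0972 = 4320 W

Q = 4.32 kW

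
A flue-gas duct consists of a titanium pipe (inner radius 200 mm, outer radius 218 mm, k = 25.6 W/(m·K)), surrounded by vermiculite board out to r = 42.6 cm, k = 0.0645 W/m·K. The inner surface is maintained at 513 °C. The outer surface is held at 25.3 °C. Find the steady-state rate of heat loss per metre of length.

Q' = 295 W/m

Treat each layer as a resistance in series:
  R'_titanium = ln(0.218/0.200)/(2πk) = 0.08618/(2π·25.6) = 5.358×10^-4 m·K/W
  R'_vermiculite board = ln(0.426/0.218)/(2πk) = 0.6699/(2π·0.0645) = 1.653 m·K/W
ΣR = 5.358×10^-4 + 1.653 = 1.654 m·K/W
Q' = ΔT/ΣR = (513 °C − 25.3 °C)/1.654 = 295 W/m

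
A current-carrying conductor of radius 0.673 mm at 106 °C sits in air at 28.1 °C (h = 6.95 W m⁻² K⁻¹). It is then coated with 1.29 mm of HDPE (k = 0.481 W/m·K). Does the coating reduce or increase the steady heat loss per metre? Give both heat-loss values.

increases: 2.29 → 6.48 W/m

Critical radius for a cylinder: r_cr = k/h = 0.0692 m = 6.92 cm.
Outer radius after coating: r₂ = 6.73×10^-4 + 0.00129 = 0.001963 m.
Since r₁ < r_cr and r₂ ≤ r_cr, the coating moves toward the maximum at r_cr — heat loss rises.
Bare: R = 1/(2πr₁h) = 34.03 m·K/W; Q = 77.9/34.03 = 2.29 W/m.
Coated: R = R_cond + R_conv = 12.02 m·K/W; Q = 77.9/12.02 = 6.48 W/m.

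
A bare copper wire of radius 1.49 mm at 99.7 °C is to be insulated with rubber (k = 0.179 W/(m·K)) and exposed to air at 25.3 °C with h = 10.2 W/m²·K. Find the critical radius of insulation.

For a cylinder, r_cr = k_ins/h = 0.179/10.2 = 0.0175 m = 1.75 cm

r_cr = 1.75 cm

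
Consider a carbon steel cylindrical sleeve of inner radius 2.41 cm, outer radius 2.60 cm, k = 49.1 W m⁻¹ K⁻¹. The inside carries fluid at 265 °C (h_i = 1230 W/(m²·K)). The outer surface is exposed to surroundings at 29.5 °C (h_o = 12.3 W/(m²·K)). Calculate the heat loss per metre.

Q' = 468 W/m

Series thermal resistances, inner to outer:
  R'_conv,in = 1/(2πr h) = 1/(2π·0.0241·1230) = 0.005369 m·K/W
  R'_carbon steel = ln(0.0260/0.0241)/(2πk) = 0.07588/(2π·49.1) = 2.460×10^-4 m·K/W
  R'_conv,out = 1/(2πr h) = 1/(2π·0.0260·12.3) = 0.4977 m·K/W
ΣR = 0.005369 + 2.460×10^-4 + 0.4977 = 0.5033 m·K/W
Q' = ΔT/ΣR = (265 °C − 29.5 °C)/0.5033 = 468 W/m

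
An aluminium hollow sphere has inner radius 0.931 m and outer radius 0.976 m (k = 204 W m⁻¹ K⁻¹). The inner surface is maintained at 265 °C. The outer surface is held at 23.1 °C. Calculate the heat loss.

Q = 4πk·ΔT/(1/r₁ − 1/r₂) = 4π × 204 × 241.9 / (1/0.931 − 1/0.976) = 1.25×10^7 W

Q = 1.25×10^7 W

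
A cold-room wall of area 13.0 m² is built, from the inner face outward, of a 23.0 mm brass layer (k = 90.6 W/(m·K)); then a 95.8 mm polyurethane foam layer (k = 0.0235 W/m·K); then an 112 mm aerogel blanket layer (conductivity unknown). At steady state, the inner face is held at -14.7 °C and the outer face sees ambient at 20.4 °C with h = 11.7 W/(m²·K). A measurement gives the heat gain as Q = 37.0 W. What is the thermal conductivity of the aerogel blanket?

ΣR = ΔT/Q = |-14.7 − 20.4|/37.0 = 0.9486 K/W
Known resistances:
  R_brass = L/(kA) = 0.0230/(90.6·13.0) = 1.953×10^-5 K/W
  R_polyurethane foam = L/(kA) = 0.0958/(0.0235·13.0) = 0.3136 K/W
  R_conv,out = 1/(hA) = 1/(11.7·13.0) = 0.006575 K/W
R_aerogel blanket = ΣR − ΣR_known = 0.9486 − 0.3202 = 0.6284 K/W
L/(kA) = 0.6284 ⇒ k = 0.112/(0.6284·13.0) = 0.0137 W/m·K

k = 0.0137 W/m·K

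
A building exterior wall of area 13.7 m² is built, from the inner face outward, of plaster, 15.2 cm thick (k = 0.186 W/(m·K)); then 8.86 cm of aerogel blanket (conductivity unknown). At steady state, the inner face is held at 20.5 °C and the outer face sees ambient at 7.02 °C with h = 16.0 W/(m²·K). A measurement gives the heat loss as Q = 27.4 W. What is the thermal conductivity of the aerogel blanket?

k = 0.0151 W/m·K

ΣR = ΔT/Q = |20.5 − 7.02|/27.4 = 0.4920 K/W
Known resistances:
  R_plaster = L/(kA) = 0.152/(0.186·13.7) = 0.05965 K/W
  R_conv,out = 1/(hA) = 1/(16.0·13.7) = 0.004562 K/W
R_aerogel blanket = ΣR − ΣR_known = 0.4920 − 0.06421 = 0.4278 K/W
L/(kA) = 0.4278 ⇒ k = 0.0886/(0.4278·13.7) = 0.0151 W/m·K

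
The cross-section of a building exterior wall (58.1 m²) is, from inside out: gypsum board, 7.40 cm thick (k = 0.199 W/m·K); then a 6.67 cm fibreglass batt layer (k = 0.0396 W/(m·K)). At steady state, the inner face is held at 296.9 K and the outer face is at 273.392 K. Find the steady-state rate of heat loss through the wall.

Series thermal resistances, inner to outer:
  R_gypsum board = L/(kA) = 0.0740/(0.199·58.1) = 0.006400 K/W
  R_fibreglass batt = L/(kA) = 0.0667/(0.0396·58.1) = 0.02899 K/W
ΣR = 0.006400 + 0.02899 = 0.03539 K/W
Q = ΔT/ΣR = (296.9 K − 273.392 K)/0.03539 = 664 W

Q = 664 W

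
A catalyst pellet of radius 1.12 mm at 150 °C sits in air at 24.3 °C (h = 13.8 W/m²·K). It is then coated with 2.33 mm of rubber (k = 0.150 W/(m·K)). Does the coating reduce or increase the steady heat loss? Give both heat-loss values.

increases: 0.0273 → 0.156 W

Critical radius for a sphere: r_cr = 2k/h = 0.0217 m = 2.17 cm.
Outer radius after coating: r₂ = 0.00112 + 0.00233 = 0.00345 m.
Since r₁ < r_cr and r₂ ≤ r_cr, the coating moves toward the maximum at r_cr — heat loss rises.
Bare: R = 1/(4πr₁²h) = 4597 K/W; Q = 125.7/4597 = 0.0273 W.
Coated: R = R_cond + R_conv = 804.4 K/W; Q = 125.7/804.4 = 0.156 W.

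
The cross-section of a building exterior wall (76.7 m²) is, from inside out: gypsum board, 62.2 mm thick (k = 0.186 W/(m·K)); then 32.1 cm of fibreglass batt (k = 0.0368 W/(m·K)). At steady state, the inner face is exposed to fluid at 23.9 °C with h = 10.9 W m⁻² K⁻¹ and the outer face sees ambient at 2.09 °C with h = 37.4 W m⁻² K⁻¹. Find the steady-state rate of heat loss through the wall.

Resistance network (inner→outer):
  R_conv,in = 1/(hA) = 1/(10.9·76.7) = 0.001196 K/W
  R_gypsum board = L/(kA) = 0.0622/(0.186·76.7) = 0.004360 K/W
  R_fibreglass batt = L/(kA) = 0.321/(0.0368·76.7) = 0.1137 K/W
  R_conv,out = 1/(hA) = 1/(37.4·76.7) = 3.486×10^-4 K/W
ΣR = 0.001196 + 0.004360 + 0.1137 + 3.486×10^-4 = 0.1196 K/W
Q = ΔT/ΣR = (23.9 °C − 2.09 °C)/0.1196 = 182 W

Q = 182 W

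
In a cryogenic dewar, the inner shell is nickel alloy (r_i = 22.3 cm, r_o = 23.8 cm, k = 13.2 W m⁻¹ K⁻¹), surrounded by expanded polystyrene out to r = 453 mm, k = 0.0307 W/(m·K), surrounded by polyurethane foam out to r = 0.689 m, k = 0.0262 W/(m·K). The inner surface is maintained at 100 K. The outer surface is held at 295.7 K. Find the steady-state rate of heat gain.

Series thermal resistances, inner to outer:
  R_nickel alloy = (1/0.223 − 1/0.238)/(4πk) = 0.2826/(4π·13.2) = 0.001704 K/W
  R_expanded polystyrene = (1/0.238 − 1/0.453)/(4πk) = 1.994/(4π·0.0307) = 5.169 K/W
  R_polyurethane foam = (1/0.453 − 1/0.689)/(4πk) = 0.7561/(4π·0.0262) = 2.297 K/W
ΣR = 0.001704 + 5.169 + 2.297 = 7.468 K/W
Q = ΔT/ΣR = (100 K − 295.7 K)/7.468 = -26.2 W
(Negative Q ⇒ heat flows inward; heat gain = 26.2 W.)

Q = 26.2 W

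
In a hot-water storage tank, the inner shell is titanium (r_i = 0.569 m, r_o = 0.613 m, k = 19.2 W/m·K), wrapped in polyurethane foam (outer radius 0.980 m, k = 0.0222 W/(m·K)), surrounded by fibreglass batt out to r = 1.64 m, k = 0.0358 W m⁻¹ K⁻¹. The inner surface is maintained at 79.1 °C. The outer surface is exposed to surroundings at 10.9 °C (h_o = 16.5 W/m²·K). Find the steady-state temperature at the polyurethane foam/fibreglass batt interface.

T = 31.0 °C

Treat each layer as a resistance in series:
  R_titanium = (1/0.569 − 1/0.613)/(4πk) = 0.1261/(4π·19.2) = 5.228×10^-4 K/W
  R_polyurethane foam = (1/0.613 − 1/0.980)/(4πk) = 0.6109/(4π·0.0222) = 2.190 K/W
  R_fibreglass batt = (1/0.980 − 1/1.64)/(4πk) = 0.4107/(4π·0.0358) = 0.9128 K/W
  R_conv,out = 1/(4πr²h) = 1/(4π·1.64²·16.5) = 0.001793 K/W
ΣR = 5.228×10^-4 + 2.190 + 0.9128 + 0.001793 = 3.105 K/W
Q = ΔT/ΣR = (79.1 °C − 10.9 °C)/3.105 = 21.96 W
From the inner boundary to the polyurethane foam/fibreglass batt interface, ΣR_partial = 2.191 K/W.
T_interface = T_in − Q·ΣR_partial = 79.1 °C − (21.96)(2.191) = 31.0 °C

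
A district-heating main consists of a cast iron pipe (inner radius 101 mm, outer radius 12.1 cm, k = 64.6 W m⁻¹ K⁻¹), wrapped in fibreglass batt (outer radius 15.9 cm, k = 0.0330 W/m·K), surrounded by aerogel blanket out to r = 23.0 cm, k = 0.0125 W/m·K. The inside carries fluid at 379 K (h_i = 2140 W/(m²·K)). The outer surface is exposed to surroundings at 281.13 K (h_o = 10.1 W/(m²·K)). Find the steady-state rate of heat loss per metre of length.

Series thermal resistances, inner to outer:
  R'_conv,in = 1/(2πr h) = 1/(2π·0.101·2140) = 7.364×10^-4 m·K/W
  R'_cast iron = ln(0.121/0.101)/(2πk) = 0.1807/(2π·64.6) = 4.451×10^-4 m·K/W
  R'_fibreglass batt = ln(0.159/0.121)/(2πk) = 0.2731/(2π·0.0330) = 1.317 m·K/W
  R'_aerogel blanket = ln(0.230/0.159)/(2πk) = 0.3692/(2π·0.0125) = 4.700 m·K/W
  R'_conv,out = 1/(2πr h) = 1/(2π·0.230·10.1) = 0.06851 m·K/W
ΣR = 7.364×10^-4 + 4.451×10^-4 + 1.317 + 4.700 + 0.06851 = 6.087 m·K/W
Q' = ΔT/ΣR = (379 K − 281.13 K)/6.087 = 16.1 W/m

Q' = 16.1 W/m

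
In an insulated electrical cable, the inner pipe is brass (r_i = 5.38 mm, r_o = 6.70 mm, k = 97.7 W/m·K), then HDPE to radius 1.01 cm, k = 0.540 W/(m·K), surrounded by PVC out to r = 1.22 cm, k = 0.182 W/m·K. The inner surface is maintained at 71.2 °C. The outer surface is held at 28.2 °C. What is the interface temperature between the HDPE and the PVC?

Resistance network (inner→outer):
  R'_brass = ln(0.00670/0.00538)/(2πk) = 0.2194/(2π·97.7) = 3.574×10^-4 m·K/W
  R'_HDPE = ln(0.0101/0.00670)/(2πk) = 0.4104/(2π·0.540) = 0.1210 m·K/W
  R'_PVC = ln(0.0122/0.0101)/(2πk) = 0.1889/(2π·0.182) = 0.1652 m·K/W
ΣR = 3.574×10^-4 + 0.1210 + 0.1652 = 0.2866 m·K/W
Q' = ΔT/ΣR = (71.2 °C − 28.2 °C)/0.2866 = 150.0 W/m
From the inner boundary to the HDPE/PVC interface, ΣR_partial = 0.1214 m·K/W.
T_interface = T_in − Q'·ΣR_partial = 71.2 °C − (150.0)(0.1214) = 53.0 °C

T = 53.0 °C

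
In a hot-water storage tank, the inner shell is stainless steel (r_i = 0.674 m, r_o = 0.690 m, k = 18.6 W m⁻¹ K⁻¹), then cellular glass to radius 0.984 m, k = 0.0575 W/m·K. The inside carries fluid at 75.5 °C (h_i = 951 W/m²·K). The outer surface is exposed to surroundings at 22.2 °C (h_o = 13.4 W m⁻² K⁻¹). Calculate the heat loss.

Q = 88.0 W

Series thermal resistances, inner to outer:
  R_conv,in = 1/(4πr²h) = 1/(4π·0.674²·951) = 1.842×10^-4 K/W
  R_stainless steel = (1/0.674 − 1/0.690)/(4πk) = 0.03440/(4π·18.6) = 1.472×10^-4 K/W
  R_cellular glass = (1/0.690 − 1/0.984)/(4πk) = 0.4330/(4π·0.0575) = 0.5993 K/W
  R_conv,out = 1/(4πr²h) = 1/(4π·0.984²·13.4) = 0.006133 K/W
ΣR = 1.842×10^-4 + 1.472×10^-4 + 0.5993 + 0.006133 = 0.6058 K/W
Q = ΔT/ΣR = (75.5 °C − 22.2 °C)/0.6058 = 88.0 W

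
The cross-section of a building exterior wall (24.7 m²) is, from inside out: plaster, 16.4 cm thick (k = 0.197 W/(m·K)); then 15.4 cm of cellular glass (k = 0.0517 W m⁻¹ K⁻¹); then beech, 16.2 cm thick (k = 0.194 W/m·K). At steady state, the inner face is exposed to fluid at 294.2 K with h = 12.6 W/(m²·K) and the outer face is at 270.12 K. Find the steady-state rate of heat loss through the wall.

Q = 126 W

Treat each layer as a resistance in series:
  R_conv,in = 1/(hA) = 1/(12.6·24.7) = 0.003213 K/W
  R_plaster = L/(kA) = 0.164/(0.197·24.7) = 0.03370 K/W
  R_cellular glass = L/(kA) = 0.154/(0.0517·24.7) = 0.1206 K/W
  R_beech = L/(kA) = 0.162/(0.194·24.7) = 0.03381 K/W
ΣR = 0.003213 + 0.03370 + 0.1206 + 0.03381 = 0.1913 K/W
Q = ΔT/ΣR = (294.2 K − 270.12 K)/0.1913 = 126 W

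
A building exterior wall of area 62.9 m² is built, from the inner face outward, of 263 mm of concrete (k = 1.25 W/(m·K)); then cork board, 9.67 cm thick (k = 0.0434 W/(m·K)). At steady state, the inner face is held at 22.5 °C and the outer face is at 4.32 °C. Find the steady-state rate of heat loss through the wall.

Q = 469 W

Series thermal resistances, inner to outer:
  R_concrete = L/(kA) = 0.263/(1.25·62.9) = 0.003345 K/W
  R_cork board = L/(kA) = 0.0967/(0.0434·62.9) = 0.03542 K/W
ΣR = 0.003345 + 0.03542 = 0.03877 K/W
Q = ΔT/ΣR = (22.5 °C − 4.32 °C)/0.03877 = 469 W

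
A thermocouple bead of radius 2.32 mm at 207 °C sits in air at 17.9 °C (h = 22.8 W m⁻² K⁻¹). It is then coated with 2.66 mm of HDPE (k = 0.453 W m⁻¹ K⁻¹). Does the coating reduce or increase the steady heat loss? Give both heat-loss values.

Critical radius for a sphere: r_cr = 2k/h = 0.0397 m = 3.97 cm.
Outer radius after coating: r₂ = 0.00232 + 0.00266 = 0.00498 m.
Since r₁ < r_cr and r₂ ≤ r_cr, the coating moves toward the maximum at r_cr — heat loss rises.
Bare: R = 1/(4πr₁²h) = 648.5 K/W; Q = 189.1/648.5 = 0.292 W.
Coated: R = R_cond + R_conv = 181.2 K/W; Q = 189.1/181.2 = 1.04 W.

increases: 0.292 → 1.04 W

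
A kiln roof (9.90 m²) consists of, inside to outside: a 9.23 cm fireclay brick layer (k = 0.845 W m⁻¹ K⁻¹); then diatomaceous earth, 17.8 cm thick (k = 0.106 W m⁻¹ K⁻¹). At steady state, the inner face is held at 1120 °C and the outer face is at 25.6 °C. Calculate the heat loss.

Q = 6.06 kW

Treat each layer as a resistance in series:
  R_fireclay brick = L/(kA) = 0.0923/(0.845·9.90) = 0.01103 K/W
  R_diatomaceous earth = L/(kA) = 0.178/(0.106·9.90) = 0.1696 K/W
ΣR = 0.01103 + 0.1696 = 0.1806 K/W
Q = ΔT/ΣR = (1120 °C − 25.6 °C)/0.1806 = 6060 W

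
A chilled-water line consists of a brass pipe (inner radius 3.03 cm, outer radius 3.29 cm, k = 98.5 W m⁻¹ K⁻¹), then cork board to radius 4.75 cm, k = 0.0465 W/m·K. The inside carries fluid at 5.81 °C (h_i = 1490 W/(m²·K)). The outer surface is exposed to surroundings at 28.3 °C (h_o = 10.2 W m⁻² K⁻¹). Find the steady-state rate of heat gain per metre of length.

Resistance network (inner→outer):
  R'_conv,in = 1/(2πr h) = 1/(2π·0.0303·1490) = 0.003525 m·K/W
  R'_brass = ln(0.0329/0.0303)/(2πk) = 0.08232/(2π·98.5) = 1.330×10^-4 m·K/W
  R'_cork board = ln(0.0475/0.0329)/(2πk) = 0.3673/(2π·0.0465) = 1.257 m·K/W
  R'_conv,out = 1/(2πr h) = 1/(2π·0.0475·10.2) = 0.3285 m·K/W
ΣR = 0.003525 + 1.330×10^-4 + 1.257 + 0.3285 = 1.589 m·K/W
Q' = ΔT/ΣR = (5.81 °C − 28.3 °C)/1.589 = -14.2 W/m
(Negative Q' ⇒ heat flows inward; heat gain = 14.2 W/m.)

Q' = 14.2 W/m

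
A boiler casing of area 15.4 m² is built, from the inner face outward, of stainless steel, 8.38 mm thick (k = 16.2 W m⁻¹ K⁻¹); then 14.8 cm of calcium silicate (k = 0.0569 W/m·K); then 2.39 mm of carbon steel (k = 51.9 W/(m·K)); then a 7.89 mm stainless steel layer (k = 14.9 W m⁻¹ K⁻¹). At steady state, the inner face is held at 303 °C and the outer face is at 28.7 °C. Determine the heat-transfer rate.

Q = 1620 W

Series thermal resistances, inner to outer:
  R_stainless steel = L/(kA) = 0.00838/(16.2·15.4) = 3.359×10^-5 K/W
  R_calcium silicate = L/(kA) = 0.148/(0.0569·15.4) = 0.1689 K/W
  R_carbon steel = L/(kA) = 0.00239/(51.9·15.4) = 2.990×10^-6 K/W
  R_stainless steel = L/(kA) = 0.00789/(14.9·15.4) = 3.439×10^-5 K/W
ΣR = 3.359×10^-5 + 0.1689 + 2.990×10^-6 + 3.439×10^-5 = 0.1690 K/W
Q = ΔT/ΣR = (303 °C − 28.7 °C)/0.1690 = 1620 W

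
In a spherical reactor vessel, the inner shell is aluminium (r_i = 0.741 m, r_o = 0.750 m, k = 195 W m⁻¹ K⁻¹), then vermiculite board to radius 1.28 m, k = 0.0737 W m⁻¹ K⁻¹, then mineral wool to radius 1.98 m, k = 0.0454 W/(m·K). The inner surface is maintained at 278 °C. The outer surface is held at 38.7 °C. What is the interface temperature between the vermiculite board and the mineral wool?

Treat each layer as a resistance in series:
  R_aluminium = (1/0.741 − 1/0.750)/(4πk) = 0.01619/(4π·195) = 6.609×10^-6 K/W
  R_vermiculite board = (1/0.750 − 1/1.28)/(4πk) = 0.5521/(4π·0.0737) = 0.5961 K/W
  R_mineral wool = (1/1.28 − 1/1.98)/(4πk) = 0.2762/(4π·0.0454) = 0.4841 K/W
ΣR = 6.609×10^-6 + 0.5961 + 0.4841 = 1.080 K/W
Q = ΔT/ΣR = (278 °C − 38.7 °C)/1.080 = 221.6 W
From the inner boundary to the vermiculite board/mineral wool interface, ΣR_partial = 0.5961 K/W.
T_interface = T_in − Q·ΣR_partial = 278 °C − (221.6)(0.5961) = 146 °C

T = 146 °C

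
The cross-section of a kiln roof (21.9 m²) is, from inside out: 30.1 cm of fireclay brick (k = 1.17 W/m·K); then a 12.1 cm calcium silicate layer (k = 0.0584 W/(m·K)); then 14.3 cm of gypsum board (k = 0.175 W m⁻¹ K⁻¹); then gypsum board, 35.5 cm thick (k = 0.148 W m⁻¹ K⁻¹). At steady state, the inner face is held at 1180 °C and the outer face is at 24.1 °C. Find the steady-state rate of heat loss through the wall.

Q = 4.57 kW

Series thermal resistances, inner to outer:
  R_fireclay brick = L/(kA) = 0.301/(1.17·21.9) = 0.01175 K/W
  R_calcium silicate = L/(kA) = 0.121/(0.0584·21.9) = 0.09461 K/W
  R_gypsum board = L/(kA) = 0.143/(0.175·21.9) = 0.03731 K/W
  R_gypsum board = L/(kA) = 0.355/(0.148·21.9) = 0.1095 K/W
ΣR = 0.01175 + 0.09461 + 0.03731 + 0.1095 = 0.2532 K/W
Q = ΔT/ΣR = (1180 °C − 24.1 °C)/0.2532 = 4570 W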